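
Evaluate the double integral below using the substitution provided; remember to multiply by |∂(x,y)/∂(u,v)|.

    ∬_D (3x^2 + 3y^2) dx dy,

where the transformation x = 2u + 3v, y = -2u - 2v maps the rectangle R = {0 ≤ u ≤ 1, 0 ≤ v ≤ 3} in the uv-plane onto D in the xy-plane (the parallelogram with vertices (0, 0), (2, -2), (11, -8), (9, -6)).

Compute the Jacobian determinant of (x, y) with respect to (u, v):

    ∂(x,y)/∂(u,v) = | 2  3 | = (2)(-2) - (3)(-2) = 2.
                   | -2  -2 |

Its absolute value is |J| = 2 (the area scaling factor).

Substituting x = 2u + 3v, y = -2u - 2v into the integrand,

    3x^2 + 3y^2 → 24u^2 + 60u v + 39v^2,

so the integral becomes

    ∬_R (24u^2 + 60u v + 39v^2) · |J| du dv = ∫_0^1 ∫_0^3 (48u^2 + 120u v + 78v^2) dv du.

Inner (v): 144u^2 + 540u + 702.
Outer (u): 1020.

Therefore ∬_D (3x^2 + 3y^2) dx dy = 1020.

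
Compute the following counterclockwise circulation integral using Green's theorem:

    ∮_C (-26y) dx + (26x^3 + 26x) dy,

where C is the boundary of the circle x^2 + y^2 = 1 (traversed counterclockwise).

Green's theorem converts the closed line integral into a double integral over the enclosed region D:

    ∮_C P dx + Q dy = ∬_D (∂Q/∂x - ∂P/∂y) dA.

Here P = -26y, Q = 26x^3 + 26x, so

    ∂Q/∂x = 78x^2 + 26,    ∂P/∂y = -26,
    ∂Q/∂x - ∂P/∂y = 78x^2 + 52.

D is the region x^2 + y^2 ≤ 1. Evaluating the double integral:

In polar coordinates (x = r cos θ, y = r sin θ, dA = r dr dθ) the integrand becomes 78r^2cos(θ)^2 + 52, so

    ∬_D (78x^2 + 52) dA = ∫_0^{2π} ∫_0^{1} (78r^2cos(θ)^2 + 52) · r dr dθ.

Inner (r from 0 to 1): 39cos(θ)^2/2 + 26.
Outer (θ from 0 to 2π): 143π/2.

Therefore ∮_C P dx + Q dy = 143π/2.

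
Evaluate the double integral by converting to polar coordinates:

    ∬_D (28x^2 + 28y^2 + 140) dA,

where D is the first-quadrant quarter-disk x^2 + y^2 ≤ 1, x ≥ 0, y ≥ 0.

The region D is 0 ≤ r ≤ 1, 0 ≤ θ ≤ π/2 in polar coordinates, where x = r cos(θ), y = r sin(θ), and dA = r dr dθ.

Under the substitution, the integrand becomes 28r^2 + 140, so

    ∬_D (28x^2 + 28y^2 + 140) dA = ∫_{0}^{π/2} ∫_{0}^{1} (28r^2 + 140) · r dr dθ.

Inner integral (in r): ∫_{0}^{1} (28r^2 + 140) · r dr = 77.

Outer integral (in θ): ∫_{0}^{π/2} (77) dθ = 77π/2.

Therefore ∬_D (28x^2 + 28y^2 + 140) dA = 77π/2.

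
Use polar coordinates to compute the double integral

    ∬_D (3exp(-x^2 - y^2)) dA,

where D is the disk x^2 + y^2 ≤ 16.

The region D is 0 ≤ r ≤ 4, 0 ≤ θ ≤ 2π in polar coordinates, where x = r cos(θ), y = r sin(θ), and dA = r dr dθ.

Under the substitution, the integrand becomes 3exp(-r^2), so

    ∬_D (3exp(-x^2 - y^2)) dA = ∫_{0}^{2π} ∫_{0}^{4} (3exp(-r^2)) · r dr dθ.

Inner integral (in r): ∫_{0}^{4} (3exp(-r^2)) · r dr = 3/2 - 3exp(-16)/2.

Outer integral (in θ): ∫_{0}^{2π} (3/2 - 3exp(-16)/2) dθ = -3π exp(-16) + 3π.

Therefore ∬_D (3exp(-x^2 - y^2)) dA = -3π exp(-16) + 3π.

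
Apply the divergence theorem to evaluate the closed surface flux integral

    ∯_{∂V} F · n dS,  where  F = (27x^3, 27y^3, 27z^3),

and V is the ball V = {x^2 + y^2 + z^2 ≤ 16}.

By the divergence theorem,

    ∯_{∂V} F · n dS = ∭_V (∇ · F) dV.

Compute the divergence:
    ∇ · F = ∂F_x/∂x + ∂F_y/∂y + ∂F_z/∂z = 81x^2 + 81y^2 + 81z^2.

In spherical coordinates, x = ρ sin(φ) cos(θ), y = ρ sin(φ) sin(θ), z = ρ cos(φ), dV = ρ^2 sin(φ) dρ dφ dθ, with 0 ≤ ρ ≤ 4, 0 ≤ φ ≤ π, 0 ≤ θ ≤ 2π.

The integrand, after substitution and multiplying by the volume element, becomes (81ρ^2) · ρ^2 sin(φ), so

    ∭_V (∇·F) dV = ∫_0^{2π} ∫_0^{π} ∫_0^{4} (81ρ^2) · ρ^2 sin(φ) dρ dφ dθ.

Inner (ρ from 0 to 4): 82944sin(φ)/5.
Middle (φ from 0 to π): 165888/5.
Outer (θ from 0 to 2π): 331776π/5.

Therefore ∯_{∂V} F · n dS = 331776π/5.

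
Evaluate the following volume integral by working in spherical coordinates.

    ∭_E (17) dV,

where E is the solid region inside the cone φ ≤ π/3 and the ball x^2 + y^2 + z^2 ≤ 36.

In spherical coordinates, x = ρ sin(φ) cos(θ), y = ρ sin(φ) sin(θ), z = ρ cos(φ), and dV = ρ^2 sin(φ) dρ dφ dθ.

The integrand becomes 17, so

    ∭_E (17) dV = ∫_{0}^{2π} ∫_{0}^{π/3} ∫_{0}^{6} (17) · ρ^2 sin(φ) dρ dφ dθ.

Inner (ρ): 1224sin(φ).
Middle (φ): 612.
Outer (θ): 1224π.

Therefore the triple integral equals 1224π.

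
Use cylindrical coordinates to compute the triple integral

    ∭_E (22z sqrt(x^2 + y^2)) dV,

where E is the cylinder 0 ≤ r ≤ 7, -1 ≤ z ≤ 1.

In cylindrical coordinates, x = r cos(θ), y = r sin(θ), z = z, and dV = r dr dθ dz.

The integrand becomes 22r z, so

    ∭_E (22z sqrt(x^2 + y^2)) dV = ∫_{0}^{2π} ∫_{0}^{7} ∫_{-1}^{1} (22r z) · r dz dr dθ.

Inner (z): 0.
Middle (r from 0 to 7): 0.
Outer (θ): 0.

Therefore the triple integral equals 0.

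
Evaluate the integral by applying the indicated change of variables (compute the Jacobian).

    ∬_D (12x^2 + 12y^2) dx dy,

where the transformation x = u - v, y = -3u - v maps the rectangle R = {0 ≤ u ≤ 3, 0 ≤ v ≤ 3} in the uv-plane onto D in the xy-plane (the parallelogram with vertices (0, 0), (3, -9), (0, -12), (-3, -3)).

Compute the Jacobian determinant of (x, y) with respect to (u, v):

    ∂(x,y)/∂(u,v) = | 1  -1 | = (1)(-1) - (-1)(-3) = -4.
                   | -3  -1 |

Its absolute value is |J| = 4 (the area scaling factor).

Substituting x = u - v, y = -3u - v into the integrand,

    12x^2 + 12y^2 → 120u^2 + 48u v + 24v^2,

so the integral becomes

    ∬_R (120u^2 + 48u v + 24v^2) · |J| du dv = ∫_0^3 ∫_0^3 (480u^2 + 192u v + 96v^2) dv du.

Inner (v): 1440u^2 + 864u + 864.
Outer (u): 19440.

Therefore ∬_D (12x^2 + 12y^2) dx dy = 19440.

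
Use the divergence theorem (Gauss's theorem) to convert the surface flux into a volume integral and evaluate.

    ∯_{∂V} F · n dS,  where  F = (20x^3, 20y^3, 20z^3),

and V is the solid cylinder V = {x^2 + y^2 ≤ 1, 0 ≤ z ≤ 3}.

By the divergence theorem,

    ∯_{∂V} F · n dS = ∭_V (∇ · F) dV.

Compute the divergence:
    ∇ · F = ∂F_x/∂x + ∂F_y/∂y + ∂F_z/∂z = 60x^2 + 60y^2 + 60z^2.

In cylindrical coordinates, x = r cos(θ), y = r sin(θ), z = z, dV = r dr dθ dz, with 0 ≤ r ≤ 1, 0 ≤ θ ≤ 2π, 0 ≤ z ≤ 3.

The integrand, after substitution and multiplying by the volume element, becomes (60r^2 + 60z^2) · r, so

    ∭_V (∇·F) dV = ∫_0^{2π} ∫_0^{1} ∫_0^{3} (60r^2 + 60z^2) · r dz dr dθ.

Inner (z from 0 to 3): 180r (r^2 + 3).
Middle (r from 0 to 1): 315.
Outer (θ from 0 to 2π): 630π.

Therefore ∯_{∂V} F · n dS = 630π.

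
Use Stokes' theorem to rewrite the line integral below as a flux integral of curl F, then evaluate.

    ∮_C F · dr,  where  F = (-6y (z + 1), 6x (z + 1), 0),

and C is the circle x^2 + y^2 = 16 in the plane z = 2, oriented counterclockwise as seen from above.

Let S be the flat disk x^2 + y^2 ≤ 16 in the plane z = 2, with upward unit normal n̂ = ẑ. By Stokes' theorem,

    ∮_C F · dr = ∬_S (∇ × F) · n̂ dS = ∬_D (curl F)_z dA,

where D is the disk x^2 + y^2 ≤ 16.

Compute the curl of F = (-6y (z + 1), 6x (z + 1), 0):
    (∇ × F)_x = ∂F_z/∂y - ∂F_y/∂z = -6x,
    (∇ × F)_y = ∂F_x/∂z - ∂F_z/∂x = -6y,
    (∇ × F)_z = ∂F_y/∂x - ∂F_x/∂y = 12z + 12.

On z = 2, (curl F)_z = 36.

Convert to polar (x = r cos θ, y = r sin θ, dA = r dr dθ); the integrand becomes 36, so

    ∬_D (curl F)_z dA = ∫_0^{2π} ∫_0^{4} (36) · r dr dθ.

Inner (r from 0 to 4): 288.
Outer (θ from 0 to 2π): 576π.

Therefore ∮_C F · dr = 576π.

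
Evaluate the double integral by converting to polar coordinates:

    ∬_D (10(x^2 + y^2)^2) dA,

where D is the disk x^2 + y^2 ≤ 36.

The region D is 0 ≤ r ≤ 6, 0 ≤ θ ≤ 2π in polar coordinates, where x = r cos(θ), y = r sin(θ), and dA = r dr dθ.

Under the substitution, the integrand becomes 10r^4, so

    ∬_D (10(x^2 + y^2)^2) dA = ∫_{0}^{2π} ∫_{0}^{6} (10r^4) · r dr dθ.

Inner integral (in r): ∫_{0}^{6} (10r^4) · r dr = 77760.

Outer integral (in θ): ∫_{0}^{2π} (77760) dθ = 155520π.

Therefore ∬_D (10(x^2 + y^2)^2) dA = 155520π.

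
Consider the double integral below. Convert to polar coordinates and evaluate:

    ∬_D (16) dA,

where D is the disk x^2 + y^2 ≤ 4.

The region D is 0 ≤ r ≤ 2, 0 ≤ θ ≤ 2π in polar coordinates, where x = r cos(θ), y = r sin(θ), and dA = r dr dθ.

Under the substitution, the integrand becomes 16, so

    ∬_D (16) dA = ∫_{0}^{2π} ∫_{0}^{2} (16) · r dr dθ.

Inner integral (in r): ∫_{0}^{2} (16) · r dr = 32.

Outer integral (in θ): ∫_{0}^{2π} (32) dθ = 64π.

Therefore ∬_D (16) dA = 64π.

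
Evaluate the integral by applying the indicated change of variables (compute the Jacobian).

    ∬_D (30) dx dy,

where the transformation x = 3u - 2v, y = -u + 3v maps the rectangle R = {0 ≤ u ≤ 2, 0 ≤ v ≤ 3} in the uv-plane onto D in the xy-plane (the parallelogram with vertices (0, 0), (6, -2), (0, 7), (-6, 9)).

Compute the Jacobian determinant of (x, y) with respect to (u, v):

    ∂(x,y)/∂(u,v) = | 3  -2 | = (3)(3) - (-2)(-1) = 7.
                   | -1  3 |

Its absolute value is |J| = 7 (the area scaling factor).

Substituting x = 3u - 2v, y = -u + 3v into the integrand,

    30 → 30,

so the integral becomes

    ∬_R (30) · |J| du dv = ∫_0^2 ∫_0^3 (210) dv du.

Inner (v): 630.
Outer (u): 1260.

Therefore ∬_D (30) dx dy = 1260.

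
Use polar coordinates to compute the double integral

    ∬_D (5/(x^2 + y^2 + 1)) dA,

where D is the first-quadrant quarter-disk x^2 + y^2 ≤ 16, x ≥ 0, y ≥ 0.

The region D is 0 ≤ r ≤ 4, 0 ≤ θ ≤ π/2 in polar coordinates, where x = r cos(θ), y = r sin(θ), and dA = r dr dθ.

Under the substitution, the integrand becomes 5/(r^2 + 1), so

    ∬_D (5/(x^2 + y^2 + 1)) dA = ∫_{0}^{π/2} ∫_{0}^{4} (5/(r^2 + 1)) · r dr dθ.

Inner integral (in r): ∫_{0}^{4} (5/(r^2 + 1)) · r dr = 5log(17)/2.

Outer integral (in θ): ∫_{0}^{π/2} (5log(17)/2) dθ = 5π log(17)/4.

Therefore ∬_D (5/(x^2 + y^2 + 1)) dA = 5π log(17)/4.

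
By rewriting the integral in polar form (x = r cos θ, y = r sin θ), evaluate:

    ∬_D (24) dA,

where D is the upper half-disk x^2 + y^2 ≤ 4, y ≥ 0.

The region D is 0 ≤ r ≤ 2, 0 ≤ θ ≤ π in polar coordinates, where x = r cos(θ), y = r sin(θ), and dA = r dr dθ.

Under the substitution, the integrand becomes 24, so

    ∬_D (24) dA = ∫_{0}^{π} ∫_{0}^{2} (24) · r dr dθ.

Inner integral (in r): ∫_{0}^{2} (24) · r dr = 48.

Outer integral (in θ): ∫_{0}^{π} (48) dθ = 48π.

Therefore ∬_D (24) dA = 48π.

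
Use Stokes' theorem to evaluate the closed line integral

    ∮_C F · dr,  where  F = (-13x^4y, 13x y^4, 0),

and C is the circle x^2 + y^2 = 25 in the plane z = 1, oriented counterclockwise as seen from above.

Let S be the flat disk x^2 + y^2 ≤ 25 in the plane z = 1, with upward unit normal n̂ = ẑ. By Stokes' theorem,

    ∮_C F · dr = ∬_S (∇ × F) · n̂ dS = ∬_D (curl F)_z dA,

where D is the disk x^2 + y^2 ≤ 25.

Compute the curl of F = (-13x^4y, 13x y^4, 0):
    (∇ × F)_x = ∂F_z/∂y - ∂F_y/∂z = 0,
    (∇ × F)_y = ∂F_x/∂z - ∂F_z/∂x = 0,
    (∇ × F)_z = ∂F_y/∂x - ∂F_x/∂y = 13x^4 + 13y^4.

On z = 1, (curl F)_z = 13x^4 + 13y^4.

Convert to polar (x = r cos θ, y = r sin θ, dA = r dr dθ); the integrand becomes 13r^4(sin(θ)^4 + cos(θ)^4), so

    ∬_D (curl F)_z dA = ∫_0^{2π} ∫_0^{5} (13r^4(sin(θ)^4 + cos(θ)^4)) · r dr dθ.

Inner (r from 0 to 5): 203125sin(θ)^4/6 + 203125cos(θ)^4/6.
Outer (θ from 0 to 2π): 203125π/4.

Therefore ∮_C F · dr = 203125π/4.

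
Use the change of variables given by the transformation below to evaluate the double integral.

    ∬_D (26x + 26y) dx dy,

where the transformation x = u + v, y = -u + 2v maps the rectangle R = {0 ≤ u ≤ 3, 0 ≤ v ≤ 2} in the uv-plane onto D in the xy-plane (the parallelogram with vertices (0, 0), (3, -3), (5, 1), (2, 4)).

Compute the Jacobian determinant of (x, y) with respect to (u, v):

    ∂(x,y)/∂(u,v) = | 1  1 | = (1)(2) - (1)(-1) = 3.
                   | -1  2 |

Its absolute value is |J| = 3 (the area scaling factor).

Substituting x = u + v, y = -u + 2v into the integrand,

    26x + 26y → 78v,

so the integral becomes

    ∬_R (78v) · |J| du dv = ∫_0^3 ∫_0^2 (234v) dv du.

Inner (v): 468.
Outer (u): 1404.

Therefore ∬_D (26x + 26y) dx dy = 1404.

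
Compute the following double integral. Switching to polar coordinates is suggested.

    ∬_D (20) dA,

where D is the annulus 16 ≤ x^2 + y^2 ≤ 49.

The region D is 4 ≤ r ≤ 7, 0 ≤ θ ≤ 2π in polar coordinates, where x = r cos(θ), y = r sin(θ), and dA = r dr dθ.

Under the substitution, the integrand becomes 20, so

    ∬_D (20) dA = ∫_{0}^{2π} ∫_{4}^{7} (20) · r dr dθ.

Inner integral (in r): ∫_{4}^{7} (20) · r dr = 330.

Outer integral (in θ): ∫_{0}^{2π} (330) dθ = 660π.

Therefore ∬_D (20) dA = 660π.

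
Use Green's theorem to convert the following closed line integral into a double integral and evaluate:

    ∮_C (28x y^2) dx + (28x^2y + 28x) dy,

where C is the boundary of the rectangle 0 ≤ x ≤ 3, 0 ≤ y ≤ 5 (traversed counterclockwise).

Green's theorem converts the closed line integral into a double integral over the enclosed region D:

    ∮_C P dx + Q dy = ∬_D (∂Q/∂x - ∂P/∂y) dA.

Here P = 28x y^2, Q = 28x^2y + 28x, so

    ∂Q/∂x = 56x y + 28,    ∂P/∂y = 56x y,
    ∂Q/∂x - ∂P/∂y = 28.

D is the region 0 ≤ x ≤ 3, 0 ≤ y ≤ 5. Evaluating the double integral:

    ∬_D (28) dA = ∫_0^{3} ∫_0^{5} (28) dy dx.

Inner (y from 0 to 5): 140.
Outer (x from 0 to 3): 420.

Therefore ∮_C P dx + Q dy = 420.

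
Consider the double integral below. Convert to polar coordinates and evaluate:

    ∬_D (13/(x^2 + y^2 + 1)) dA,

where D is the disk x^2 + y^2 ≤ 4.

The region D is 0 ≤ r ≤ 2, 0 ≤ θ ≤ 2π in polar coordinates, where x = r cos(θ), y = r sin(θ), and dA = r dr dθ.

Under the substitution, the integrand becomes 13/(r^2 + 1), so

    ∬_D (13/(x^2 + y^2 + 1)) dA = ∫_{0}^{2π} ∫_{0}^{2} (13/(r^2 + 1)) · r dr dθ.

Inner integral (in r): ∫_{0}^{2} (13/(r^2 + 1)) · r dr = 13log(5)/2.

Outer integral (in θ): ∫_{0}^{2π} (13log(5)/2) dθ = 13π log(5).

Therefore ∬_D (13/(x^2 + y^2 + 1)) dA = 13π log(5).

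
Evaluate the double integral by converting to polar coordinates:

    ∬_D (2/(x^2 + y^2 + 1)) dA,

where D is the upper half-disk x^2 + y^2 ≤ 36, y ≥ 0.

The region D is 0 ≤ r ≤ 6, 0 ≤ θ ≤ π in polar coordinates, where x = r cos(θ), y = r sin(θ), and dA = r dr dθ.

Under the substitution, the integrand becomes 2/(r^2 + 1), so

    ∬_D (2/(x^2 + y^2 + 1)) dA = ∫_{0}^{π} ∫_{0}^{6} (2/(r^2 + 1)) · r dr dθ.

Inner integral (in r): ∫_{0}^{6} (2/(r^2 + 1)) · r dr = log(37).

Outer integral (in θ): ∫_{0}^{π} (log(37)) dθ = π log(37).

Therefore ∬_D (2/(x^2 + y^2 + 1)) dA = π log(37).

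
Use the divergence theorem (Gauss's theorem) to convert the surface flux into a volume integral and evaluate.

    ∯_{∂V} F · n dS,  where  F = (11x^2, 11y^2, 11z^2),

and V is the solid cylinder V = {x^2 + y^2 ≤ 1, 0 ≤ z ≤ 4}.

By the divergence theorem,

    ∯_{∂V} F · n dS = ∭_V (∇ · F) dV.

Compute the divergence:
    ∇ · F = ∂F_x/∂x + ∂F_y/∂y + ∂F_z/∂z = 22x + 22y + 22z.

In cylindrical coordinates, x = r cos(θ), y = r sin(θ), z = z, dV = r dr dθ dz, with 0 ≤ r ≤ 1, 0 ≤ θ ≤ 2π, 0 ≤ z ≤ 4.

The integrand, after substitution and multiplying by the volume element, becomes (22sqrt(2)r sin(θ + π/4) + 22z) · r, so

    ∭_V (∇·F) dV = ∫_0^{2π} ∫_0^{1} ∫_0^{4} (22sqrt(2)r sin(θ + π/4) + 22z) · r dz dr dθ.

Inner (z from 0 to 4): 88r (sqrt(2)r sin(θ + π/4) + 2).
Middle (r from 0 to 1): 88sqrt(2)sin(θ + π/4)/3 + 88.
Outer (θ from 0 to 2π): 176π.

Therefore ∯_{∂V} F · n dS = 176π.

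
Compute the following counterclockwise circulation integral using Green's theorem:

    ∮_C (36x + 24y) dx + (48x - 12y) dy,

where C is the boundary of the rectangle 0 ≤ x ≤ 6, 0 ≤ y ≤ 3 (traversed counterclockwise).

Green's theorem converts the closed line integral into a double integral over the enclosed region D:

    ∮_C P dx + Q dy = ∬_D (∂Q/∂x - ∂P/∂y) dA.

Here P = 36x + 24y, Q = 48x - 12y, so

    ∂Q/∂x = 48,    ∂P/∂y = 24,
    ∂Q/∂x - ∂P/∂y = 24.

D is the region 0 ≤ x ≤ 6, 0 ≤ y ≤ 3. Evaluating the double integral:

    ∬_D (24) dA = ∫_0^{6} ∫_0^{3} (24) dy dx.

Inner (y from 0 to 3): 72.
Outer (x from 0 to 6): 432.

Therefore ∮_C P dx + Q dy = 432.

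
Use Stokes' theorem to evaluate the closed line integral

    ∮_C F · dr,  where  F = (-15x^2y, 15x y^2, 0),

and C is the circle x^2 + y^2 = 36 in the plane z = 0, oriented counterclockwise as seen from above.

Let S be the flat disk x^2 + y^2 ≤ 36 in the plane z = 0, with upward unit normal n̂ = ẑ. By Stokes' theorem,

    ∮_C F · dr = ∬_S (∇ × F) · n̂ dS = ∬_D (curl F)_z dA,

where D is the disk x^2 + y^2 ≤ 36.

Compute the curl of F = (-15x^2y, 15x y^2, 0):
    (∇ × F)_x = ∂F_z/∂y - ∂F_y/∂z = 0,
    (∇ × F)_y = ∂F_x/∂z - ∂F_z/∂x = 0,
    (∇ × F)_z = ∂F_y/∂x - ∂F_x/∂y = 15x^2 + 15y^2.

On z = 0, (curl F)_z = 15x^2 + 15y^2.

Convert to polar (x = r cos θ, y = r sin θ, dA = r dr dθ); the integrand becomes 15r^2, so

    ∬_D (curl F)_z dA = ∫_0^{2π} ∫_0^{6} (15r^2) · r dr dθ.

Inner (r from 0 to 6): 4860.
Outer (θ from 0 to 2π): 9720π.

Therefore ∮_C F · dr = 9720π.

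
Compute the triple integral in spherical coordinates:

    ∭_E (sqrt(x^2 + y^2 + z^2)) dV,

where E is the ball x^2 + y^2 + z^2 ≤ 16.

In spherical coordinates, x = ρ sin(φ) cos(θ), y = ρ sin(φ) sin(θ), z = ρ cos(φ), and dV = ρ^2 sin(φ) dρ dφ dθ.

The integrand becomes ρ, so

    ∭_E (sqrt(x^2 + y^2 + z^2)) dV = ∫_{0}^{2π} ∫_{0}^{π} ∫_{0}^{4} (ρ) · ρ^2 sin(φ) dρ dφ dθ.

Inner (ρ): 64sin(φ).
Middle (φ): 128.
Outer (θ): 256π.

Therefore the triple integral equals 256π.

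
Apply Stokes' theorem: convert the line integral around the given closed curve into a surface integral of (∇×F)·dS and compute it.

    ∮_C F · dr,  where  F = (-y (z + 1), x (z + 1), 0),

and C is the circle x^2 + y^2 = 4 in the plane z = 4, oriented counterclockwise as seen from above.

Let S be the flat disk x^2 + y^2 ≤ 4 in the plane z = 4, with upward unit normal n̂ = ẑ. By Stokes' theorem,

    ∮_C F · dr = ∬_S (∇ × F) · n̂ dS = ∬_D (curl F)_z dA,

where D is the disk x^2 + y^2 ≤ 4.

Compute the curl of F = (-y (z + 1), x (z + 1), 0):
    (∇ × F)_x = ∂F_z/∂y - ∂F_y/∂z = -x,
    (∇ × F)_y = ∂F_x/∂z - ∂F_z/∂x = -y,
    (∇ × F)_z = ∂F_y/∂x - ∂F_x/∂y = 2z + 2.

On z = 4, (curl F)_z = 10.

Convert to polar (x = r cos θ, y = r sin θ, dA = r dr dθ); the integrand becomes 10, so

    ∬_D (curl F)_z dA = ∫_0^{2π} ∫_0^{2} (10) · r dr dθ.

Inner (r from 0 to 2): 20.
Outer (θ from 0 to 2π): 40π.

Therefore ∮_C F · dr = 40π.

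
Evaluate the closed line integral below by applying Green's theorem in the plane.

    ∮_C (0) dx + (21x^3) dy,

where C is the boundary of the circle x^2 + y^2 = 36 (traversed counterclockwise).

Green's theorem converts the closed line integral into a double integral over the enclosed region D:

    ∮_C P dx + Q dy = ∬_D (∂Q/∂x - ∂P/∂y) dA.

Here P = 0, Q = 21x^3, so

    ∂Q/∂x = 63x^2,    ∂P/∂y = 0,
    ∂Q/∂x - ∂P/∂y = 63x^2.

D is the region x^2 + y^2 ≤ 36. Evaluating the double integral:

In polar coordinates (x = r cos θ, y = r sin θ, dA = r dr dθ) the integrand becomes 63r^2cos(θ)^2, so

    ∬_D (63x^2) dA = ∫_0^{2π} ∫_0^{6} (63r^2cos(θ)^2) · r dr dθ.

Inner (r from 0 to 6): 20412cos(θ)^2.
Outer (θ from 0 to 2π): 20412π.

Therefore ∮_C P dx + Q dy = 20412π.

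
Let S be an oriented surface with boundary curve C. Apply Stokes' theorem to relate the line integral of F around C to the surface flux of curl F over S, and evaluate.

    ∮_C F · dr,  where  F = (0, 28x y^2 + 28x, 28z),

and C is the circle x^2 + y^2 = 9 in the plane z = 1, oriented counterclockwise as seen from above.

Let S be the flat disk x^2 + y^2 ≤ 9 in the plane z = 1, with upward unit normal n̂ = ẑ. By Stokes' theorem,

    ∮_C F · dr = ∬_S (∇ × F) · n̂ dS = ∬_D (curl F)_z dA,

where D is the disk x^2 + y^2 ≤ 9.

Compute the curl of F = (0, 28x y^2 + 28x, 28z):
    (∇ × F)_x = ∂F_z/∂y - ∂F_y/∂z = 0,
    (∇ × F)_y = ∂F_x/∂z - ∂F_z/∂x = 0,
    (∇ × F)_z = ∂F_y/∂x - ∂F_x/∂y = 28y^2 + 28.

On z = 1, (curl F)_z = 28y^2 + 28.

Convert to polar (x = r cos θ, y = r sin θ, dA = r dr dθ); the integrand becomes 28r^2sin(θ)^2 + 28, so

    ∬_D (curl F)_z dA = ∫_0^{2π} ∫_0^{3} (28r^2sin(θ)^2 + 28) · r dr dθ.

Inner (r from 0 to 3): 567sin(θ)^2 + 126.
Outer (θ from 0 to 2π): 819π.

Therefore ∮_C F · dr = 819π.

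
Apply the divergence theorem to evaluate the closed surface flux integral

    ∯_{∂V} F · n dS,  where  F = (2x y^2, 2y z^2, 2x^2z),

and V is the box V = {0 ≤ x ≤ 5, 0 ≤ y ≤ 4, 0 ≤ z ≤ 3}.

By the divergence theorem,

    ∯_{∂V} F · n dS = ∭_V (∇ · F) dV.

Compute the divergence:
    ∇ · F = ∂F_x/∂x + ∂F_y/∂y + ∂F_z/∂z = 2y^2 + 2z^2 + 2x^2 = 2x^2 + 2y^2 + 2z^2.

V is a rectangular box, so dV = dx dy dz with 0 ≤ x ≤ 5, 0 ≤ y ≤ 4, 0 ≤ z ≤ 3.

Integrate (2x^2 + 2y^2 + 2z^2) over V as an iterated integral:

    ∭_V (∇·F) dV = ∫_0^{5} ∫_0^{4} ∫_0^{3} (2x^2 + 2y^2 + 2z^2) dz dy dx.

Inner (z from 0 to 3): 6x^2 + 6y^2 + 18.
Middle (y from 0 to 4): 24x^2 + 200.
Outer (x from 0 to 5): 2000.

Therefore ∯_{∂V} F · n dS = 2000.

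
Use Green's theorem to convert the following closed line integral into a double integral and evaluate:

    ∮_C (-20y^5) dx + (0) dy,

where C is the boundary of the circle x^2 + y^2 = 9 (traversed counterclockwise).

Green's theorem converts the closed line integral into a double integral over the enclosed region D:

    ∮_C P dx + Q dy = ∬_D (∂Q/∂x - ∂P/∂y) dA.

Here P = -20y^5, Q = 0, so

    ∂Q/∂x = 0,    ∂P/∂y = -100y^4,
    ∂Q/∂x - ∂P/∂y = 100y^4.

D is the region x^2 + y^2 ≤ 9. Evaluating the double integral:

In polar coordinates (x = r cos θ, y = r sin θ, dA = r dr dθ) the integrand becomes 100r^4sin(θ)^4, so

    ∬_D (100y^4) dA = ∫_0^{2π} ∫_0^{3} (100r^4sin(θ)^4) · r dr dθ.

Inner (r from 0 to 3): 12150sin(θ)^4.
Outer (θ from 0 to 2π): 18225π/2.

Therefore ∮_C P dx + Q dy = 18225π/2.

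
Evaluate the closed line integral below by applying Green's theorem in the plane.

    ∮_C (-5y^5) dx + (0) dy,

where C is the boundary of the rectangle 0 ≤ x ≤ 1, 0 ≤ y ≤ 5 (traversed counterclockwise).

Green's theorem converts the closed line integral into a double integral over the enclosed region D:

    ∮_C P dx + Q dy = ∬_D (∂Q/∂x - ∂P/∂y) dA.

Here P = -5y^5, Q = 0, so

    ∂Q/∂x = 0,    ∂P/∂y = -25y^4,
    ∂Q/∂x - ∂P/∂y = 25y^4.

D is the region 0 ≤ x ≤ 1, 0 ≤ y ≤ 5. Evaluating the double integral:

    ∬_D (25y^4) dA = ∫_0^{1} ∫_0^{5} (25y^4) dy dx.

Inner (y from 0 to 5): 15625.
Outer (x from 0 to 1): 15625.

Therefore ∮_C P dx + Q dy = 15625.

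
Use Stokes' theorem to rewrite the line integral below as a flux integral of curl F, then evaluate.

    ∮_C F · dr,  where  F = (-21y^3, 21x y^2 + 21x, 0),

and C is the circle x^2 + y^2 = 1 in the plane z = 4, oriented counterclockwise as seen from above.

Let S be the flat disk x^2 + y^2 ≤ 1 in the plane z = 4, with upward unit normal n̂ = ẑ. By Stokes' theorem,

    ∮_C F · dr = ∬_S (∇ × F) · n̂ dS = ∬_D (curl F)_z dA,

where D is the disk x^2 + y^2 ≤ 1.

Compute the curl of F = (-21y^3, 21x y^2 + 21x, 0):
    (∇ × F)_x = ∂F_z/∂y - ∂F_y/∂z = 0,
    (∇ × F)_y = ∂F_x/∂z - ∂F_z/∂x = 0,
    (∇ × F)_z = ∂F_y/∂x - ∂F_x/∂y = 84y^2 + 21.

On z = 4, (curl F)_z = 84y^2 + 21.

Convert to polar (x = r cos θ, y = r sin θ, dA = r dr dθ); the integrand becomes 84r^2sin(θ)^2 + 21, so

    ∬_D (curl F)_z dA = ∫_0^{2π} ∫_0^{1} (84r^2sin(θ)^2 + 21) · r dr dθ.

Inner (r from 0 to 1): 21sin(θ)^2 + 21/2.
Outer (θ from 0 to 2π): 42π.

Therefore ∮_C F · dr = 42π.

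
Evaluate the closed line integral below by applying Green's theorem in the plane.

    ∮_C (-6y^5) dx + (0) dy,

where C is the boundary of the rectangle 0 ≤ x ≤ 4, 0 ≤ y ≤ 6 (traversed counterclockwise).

Green's theorem converts the closed line integral into a double integral over the enclosed region D:

    ∮_C P dx + Q dy = ∬_D (∂Q/∂x - ∂P/∂y) dA.

Here P = -6y^5, Q = 0, so

    ∂Q/∂x = 0,    ∂P/∂y = -30y^4,
    ∂Q/∂x - ∂P/∂y = 30y^4.

D is the region 0 ≤ x ≤ 4, 0 ≤ y ≤ 6. Evaluating the double integral:

    ∬_D (30y^4) dA = ∫_0^{4} ∫_0^{6} (30y^4) dy dx.

Inner (y from 0 to 6): 46656.
Outer (x from 0 to 4): 186624.

Therefore ∮_C P dx + Q dy = 186624.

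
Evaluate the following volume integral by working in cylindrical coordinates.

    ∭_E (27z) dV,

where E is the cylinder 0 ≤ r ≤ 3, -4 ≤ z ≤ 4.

In cylindrical coordinates, x = r cos(θ), y = r sin(θ), z = z, and dV = r dr dθ dz.

The integrand becomes 27z, so

    ∭_E (27z) dV = ∫_{0}^{2π} ∫_{0}^{3} ∫_{-4}^{4} (27z) · r dz dr dθ.

Inner (z): 0.
Middle (r from 0 to 3): 0.
Outer (θ): 0.

Therefore the triple integral equals 0.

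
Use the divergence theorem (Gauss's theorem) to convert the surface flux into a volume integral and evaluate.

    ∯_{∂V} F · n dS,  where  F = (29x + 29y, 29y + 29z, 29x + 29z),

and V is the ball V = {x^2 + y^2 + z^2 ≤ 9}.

By the divergence theorem,

    ∯_{∂V} F · n dS = ∭_V (∇ · F) dV.

Compute the divergence:
    ∇ · F = ∂F_x/∂x + ∂F_y/∂y + ∂F_z/∂z = 29 + 29 + 29 = 87.

In spherical coordinates, x = ρ sin(φ) cos(θ), y = ρ sin(φ) sin(θ), z = ρ cos(φ), dV = ρ^2 sin(φ) dρ dφ dθ, with 0 ≤ ρ ≤ 3, 0 ≤ φ ≤ π, 0 ≤ θ ≤ 2π.

The integrand, after substitution and multiplying by the volume element, becomes (87) · ρ^2 sin(φ), so

    ∭_V (∇·F) dV = ∫_0^{2π} ∫_0^{π} ∫_0^{3} (87) · ρ^2 sin(φ) dρ dφ dθ.

Inner (ρ from 0 to 3): 783sin(φ).
Middle (φ from 0 to π): 1566.
Outer (θ from 0 to 2π): 3132π.

Therefore ∯_{∂V} F · n dS = 3132π.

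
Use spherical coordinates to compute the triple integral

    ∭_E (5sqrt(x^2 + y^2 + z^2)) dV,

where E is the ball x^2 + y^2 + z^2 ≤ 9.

In spherical coordinates, x = ρ sin(φ) cos(θ), y = ρ sin(φ) sin(θ), z = ρ cos(φ), and dV = ρ^2 sin(φ) dρ dφ dθ.

The integrand becomes 5ρ, so

    ∭_E (5sqrt(x^2 + y^2 + z^2)) dV = ∫_{0}^{2π} ∫_{0}^{π} ∫_{0}^{3} (5ρ) · ρ^2 sin(φ) dρ dφ dθ.

Inner (ρ): 405sin(φ)/4.
Middle (φ): 405/2.
Outer (θ): 405π.

Therefore the triple integral equals 405π.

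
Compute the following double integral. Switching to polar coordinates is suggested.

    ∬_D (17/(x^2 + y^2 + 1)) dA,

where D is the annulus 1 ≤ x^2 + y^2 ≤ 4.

The region D is 1 ≤ r ≤ 2, 0 ≤ θ ≤ 2π in polar coordinates, where x = r cos(θ), y = r sin(θ), and dA = r dr dθ.

Under the substitution, the integrand becomes 17/(r^2 + 1), so

    ∬_D (17/(x^2 + y^2 + 1)) dA = ∫_{0}^{2π} ∫_{1}^{2} (17/(r^2 + 1)) · r dr dθ.

Inner integral (in r): ∫_{1}^{2} (17/(r^2 + 1)) · r dr = log(390625sqrt(10)/512).

Outer integral (in θ): ∫_{0}^{2π} (log(390625sqrt(10)/512)) dθ = log((390625sqrt(10)/512)^(2π)).

Therefore ∬_D (17/(x^2 + y^2 + 1)) dA = log((390625sqrt(10)/512)^(2π)).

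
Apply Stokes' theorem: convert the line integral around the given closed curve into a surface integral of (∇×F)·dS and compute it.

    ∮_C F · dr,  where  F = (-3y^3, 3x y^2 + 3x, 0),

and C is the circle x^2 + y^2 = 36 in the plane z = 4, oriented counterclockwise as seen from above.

Let S be the flat disk x^2 + y^2 ≤ 36 in the plane z = 4, with upward unit normal n̂ = ẑ. By Stokes' theorem,

    ∮_C F · dr = ∬_S (∇ × F) · n̂ dS = ∬_D (curl F)_z dA,

where D is the disk x^2 + y^2 ≤ 36.

Compute the curl of F = (-3y^3, 3x y^2 + 3x, 0):
    (∇ × F)_x = ∂F_z/∂y - ∂F_y/∂z = 0,
    (∇ × F)_y = ∂F_x/∂z - ∂F_z/∂x = 0,
    (∇ × F)_z = ∂F_y/∂x - ∂F_x/∂y = 12y^2 + 3.

On z = 4, (curl F)_z = 12y^2 + 3.

Convert to polar (x = r cos θ, y = r sin θ, dA = r dr dθ); the integrand becomes 12r^2sin(θ)^2 + 3, so

    ∬_D (curl F)_z dA = ∫_0^{2π} ∫_0^{6} (12r^2sin(θ)^2 + 3) · r dr dθ.

Inner (r from 0 to 6): 3888sin(θ)^2 + 54.
Outer (θ from 0 to 2π): 3996π.

Therefore ∮_C F · dr = 3996π.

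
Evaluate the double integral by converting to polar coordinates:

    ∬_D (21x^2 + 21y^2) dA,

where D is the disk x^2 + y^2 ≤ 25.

The region D is 0 ≤ r ≤ 5, 0 ≤ θ ≤ 2π in polar coordinates, where x = r cos(θ), y = r sin(θ), and dA = r dr dθ.

Under the substitution, the integrand becomes 21r^2, so

    ∬_D (21x^2 + 21y^2) dA = ∫_{0}^{2π} ∫_{0}^{5} (21r^2) · r dr dθ.

Inner integral (in r): ∫_{0}^{5} (21r^2) · r dr = 13125/4.

Outer integral (in θ): ∫_{0}^{2π} (13125/4) dθ = 13125π/2.

Therefore ∬_D (21x^2 + 21y^2) dA = 13125π/2.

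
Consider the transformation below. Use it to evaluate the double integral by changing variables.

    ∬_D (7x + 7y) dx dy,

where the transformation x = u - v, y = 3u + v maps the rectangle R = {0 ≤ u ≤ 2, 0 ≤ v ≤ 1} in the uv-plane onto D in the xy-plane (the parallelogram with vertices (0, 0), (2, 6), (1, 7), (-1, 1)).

Compute the Jacobian determinant of (x, y) with respect to (u, v):

    ∂(x,y)/∂(u,v) = | 1  -1 | = (1)(1) - (-1)(3) = 4.
                   | 3  1 |

Its absolute value is |J| = 4 (the area scaling factor).

Substituting x = u - v, y = 3u + v into the integrand,

    7x + 7y → 28u,

so the integral becomes

    ∬_R (28u) · |J| du dv = ∫_0^2 ∫_0^1 (112u) dv du.

Inner (v): 112u.
Outer (u): 224.

Therefore ∬_D (7x + 7y) dx dy = 224.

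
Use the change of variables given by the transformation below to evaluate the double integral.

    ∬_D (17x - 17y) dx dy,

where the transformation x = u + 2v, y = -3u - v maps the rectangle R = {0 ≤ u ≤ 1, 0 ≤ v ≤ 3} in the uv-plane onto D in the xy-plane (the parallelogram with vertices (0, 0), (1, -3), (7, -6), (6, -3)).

Compute the Jacobian determinant of (x, y) with respect to (u, v):

    ∂(x,y)/∂(u,v) = | 1  2 | = (1)(-1) - (2)(-3) = 5.
                   | -3  -1 |

Its absolute value is |J| = 5 (the area scaling factor).

Substituting x = u + 2v, y = -3u - v into the integrand,

    17x - 17y → 68u + 51v,

so the integral becomes

    ∬_R (68u + 51v) · |J| du dv = ∫_0^1 ∫_0^3 (340u + 255v) dv du.

Inner (v): 1020u + 2295/2.
Outer (u): 3315/2.

Therefore ∬_D (17x - 17y) dx dy = 3315/2.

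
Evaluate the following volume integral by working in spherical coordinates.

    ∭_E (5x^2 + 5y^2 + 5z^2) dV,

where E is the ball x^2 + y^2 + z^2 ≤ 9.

In spherical coordinates, x = ρ sin(φ) cos(θ), y = ρ sin(φ) sin(θ), z = ρ cos(φ), and dV = ρ^2 sin(φ) dρ dφ dθ.

The integrand becomes 5ρ^2, so

    ∭_E (5x^2 + 5y^2 + 5z^2) dV = ∫_{0}^{2π} ∫_{0}^{π} ∫_{0}^{3} (5ρ^2) · ρ^2 sin(φ) dρ dφ dθ.

Inner (ρ): 243sin(φ).
Middle (φ): 486.
Outer (θ): 972π.

Therefore the triple integral equals 972π.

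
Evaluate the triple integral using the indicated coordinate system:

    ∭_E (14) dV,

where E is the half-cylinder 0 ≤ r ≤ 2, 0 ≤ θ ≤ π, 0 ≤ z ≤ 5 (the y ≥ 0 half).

In cylindrical coordinates, x = r cos(θ), y = r sin(θ), z = z, and dV = r dr dθ dz.

The integrand becomes 14, so

    ∭_E (14) dV = ∫_{0}^{π} ∫_{0}^{2} ∫_{0}^{5} (14) · r dz dr dθ.

Inner (z): 70r.
Middle (r from 0 to 2): 140.
Outer (θ): 140π.

Therefore the triple integral equals 140π.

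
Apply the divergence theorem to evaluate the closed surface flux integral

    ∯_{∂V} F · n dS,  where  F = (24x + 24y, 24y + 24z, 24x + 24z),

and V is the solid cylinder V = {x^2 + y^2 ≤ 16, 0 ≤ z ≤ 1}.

By the divergence theorem,

    ∯_{∂V} F · n dS = ∭_V (∇ · F) dV.

Compute the divergence:
    ∇ · F = ∂F_x/∂x + ∂F_y/∂y + ∂F_z/∂z = 24 + 24 + 24 = 72.

In cylindrical coordinates, x = r cos(θ), y = r sin(θ), z = z, dV = r dr dθ dz, with 0 ≤ r ≤ 4, 0 ≤ θ ≤ 2π, 0 ≤ z ≤ 1.

The integrand, after substitution and multiplying by the volume element, becomes (72) · r, so

    ∭_V (∇·F) dV = ∫_0^{2π} ∫_0^{4} ∫_0^{1} (72) · r dz dr dθ.

Inner (z from 0 to 1): 72r.
Middle (r from 0 to 4): 576.
Outer (θ from 0 to 2π): 1152π.

Therefore ∯_{∂V} F · n dS = 1152π.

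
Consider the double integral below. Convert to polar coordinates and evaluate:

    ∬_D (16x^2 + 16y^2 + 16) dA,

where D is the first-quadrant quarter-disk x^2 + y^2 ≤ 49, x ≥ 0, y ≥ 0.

The region D is 0 ≤ r ≤ 7, 0 ≤ θ ≤ π/2 in polar coordinates, where x = r cos(θ), y = r sin(θ), and dA = r dr dθ.

Under the substitution, the integrand becomes 16r^2 + 16, so

    ∬_D (16x^2 + 16y^2 + 16) dA = ∫_{0}^{π/2} ∫_{0}^{7} (16r^2 + 16) · r dr dθ.

Inner integral (in r): ∫_{0}^{7} (16r^2 + 16) · r dr = 9996.

Outer integral (in θ): ∫_{0}^{π/2} (9996) dθ = 4998π.

Therefore ∬_D (16x^2 + 16y^2 + 16) dA = 4998π.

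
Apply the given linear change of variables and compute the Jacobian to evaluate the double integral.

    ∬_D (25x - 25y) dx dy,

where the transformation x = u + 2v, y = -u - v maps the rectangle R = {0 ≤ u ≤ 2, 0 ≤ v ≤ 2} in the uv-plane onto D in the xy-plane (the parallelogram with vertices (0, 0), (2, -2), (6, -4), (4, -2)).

Compute the Jacobian determinant of (x, y) with respect to (u, v):

    ∂(x,y)/∂(u,v) = | 1  2 | = (1)(-1) - (2)(-1) = 1.
                   | -1  -1 |

Its absolute value is |J| = 1 (the area scaling factor).

Substituting x = u + 2v, y = -u - v into the integrand,

    25x - 25y → 50u + 75v,

so the integral becomes

    ∬_R (50u + 75v) · |J| du dv = ∫_0^2 ∫_0^2 (50u + 75v) dv du.

Inner (v): 100u + 150.
Outer (u): 500.

Therefore ∬_D (25x - 25y) dx dy = 500.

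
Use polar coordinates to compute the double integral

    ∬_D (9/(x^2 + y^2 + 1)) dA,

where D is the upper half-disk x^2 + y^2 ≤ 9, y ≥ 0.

The region D is 0 ≤ r ≤ 3, 0 ≤ θ ≤ π in polar coordinates, where x = r cos(θ), y = r sin(θ), and dA = r dr dθ.

Under the substitution, the integrand becomes 9/(r^2 + 1), so

    ∬_D (9/(x^2 + y^2 + 1)) dA = ∫_{0}^{π} ∫_{0}^{3} (9/(r^2 + 1)) · r dr dθ.

Inner integral (in r): ∫_{0}^{3} (9/(r^2 + 1)) · r dr = 9log(10)/2.

Outer integral (in θ): ∫_{0}^{π} (9log(10)/2) dθ = 9π log(10)/2.

Therefore ∬_D (9/(x^2 + y^2 + 1)) dA = 9π log(10)/2.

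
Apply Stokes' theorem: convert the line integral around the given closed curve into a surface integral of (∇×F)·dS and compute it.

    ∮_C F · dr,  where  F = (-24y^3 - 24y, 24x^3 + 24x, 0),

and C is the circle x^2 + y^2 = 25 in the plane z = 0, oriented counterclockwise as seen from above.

Let S be the flat disk x^2 + y^2 ≤ 25 in the plane z = 0, with upward unit normal n̂ = ẑ. By Stokes' theorem,

    ∮_C F · dr = ∬_S (∇ × F) · n̂ dS = ∬_D (curl F)_z dA,

where D is the disk x^2 + y^2 ≤ 25.

Compute the curl of F = (-24y^3 - 24y, 24x^3 + 24x, 0):
    (∇ × F)_x = ∂F_z/∂y - ∂F_y/∂z = 0,
    (∇ × F)_y = ∂F_x/∂z - ∂F_z/∂x = 0,
    (∇ × F)_z = ∂F_y/∂x - ∂F_x/∂y = 72x^2 + 72y^2 + 48.

On z = 0, (curl F)_z = 72x^2 + 72y^2 + 48.

Convert to polar (x = r cos θ, y = r sin θ, dA = r dr dθ); the integrand becomes 72r^2 + 48, so

    ∬_D (curl F)_z dA = ∫_0^{2π} ∫_0^{5} (72r^2 + 48) · r dr dθ.

Inner (r from 0 to 5): 11850.
Outer (θ from 0 to 2π): 23700π.

Therefore ∮_C F · dr = 23700π.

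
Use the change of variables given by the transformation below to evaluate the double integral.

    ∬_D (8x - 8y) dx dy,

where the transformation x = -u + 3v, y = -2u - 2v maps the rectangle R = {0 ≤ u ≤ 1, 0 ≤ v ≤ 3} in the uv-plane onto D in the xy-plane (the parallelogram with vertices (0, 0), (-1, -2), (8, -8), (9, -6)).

Compute the Jacobian determinant of (x, y) with respect to (u, v):

    ∂(x,y)/∂(u,v) = | -1  3 | = (-1)(-2) - (3)(-2) = 8.
                   | -2  -2 |

Its absolute value is |J| = 8 (the area scaling factor).

Substituting x = -u + 3v, y = -2u - 2v into the integrand,

    8x - 8y → 8u + 40v,

so the integral becomes

    ∬_R (8u + 40v) · |J| du dv = ∫_0^1 ∫_0^3 (64u + 320v) dv du.

Inner (v): 192u + 1440.
Outer (u): 1536.

Therefore ∬_D (8x - 8y) dx dy = 1536.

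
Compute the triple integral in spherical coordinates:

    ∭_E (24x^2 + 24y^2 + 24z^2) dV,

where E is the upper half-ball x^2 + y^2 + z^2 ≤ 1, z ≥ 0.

In spherical coordinates, x = ρ sin(φ) cos(θ), y = ρ sin(φ) sin(θ), z = ρ cos(φ), and dV = ρ^2 sin(φ) dρ dφ dθ.

The integrand becomes 24ρ^2, so

    ∭_E (24x^2 + 24y^2 + 24z^2) dV = ∫_{0}^{2π} ∫_{0}^{π/2} ∫_{0}^{1} (24ρ^2) · ρ^2 sin(φ) dρ dφ dθ.

Inner (ρ): 24sin(φ)/5.
Middle (φ): 24/5.
Outer (θ): 48π/5.

Therefore the triple integral equals 48π/5.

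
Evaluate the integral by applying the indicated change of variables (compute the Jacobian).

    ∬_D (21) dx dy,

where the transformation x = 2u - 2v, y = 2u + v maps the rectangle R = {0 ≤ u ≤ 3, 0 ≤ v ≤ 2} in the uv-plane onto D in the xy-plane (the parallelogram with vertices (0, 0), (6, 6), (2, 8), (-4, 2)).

Compute the Jacobian determinant of (x, y) with respect to (u, v):

    ∂(x,y)/∂(u,v) = | 2  -2 | = (2)(1) - (-2)(2) = 6.
                   | 2  1 |

Its absolute value is |J| = 6 (the area scaling factor).

Substituting x = 2u - 2v, y = 2u + v into the integrand,

    21 → 21,

so the integral becomes

    ∬_R (21) · |J| du dv = ∫_0^3 ∫_0^2 (126) dv du.

Inner (v): 252.
Outer (u): 756.

Therefore ∬_D (21) dx dy = 756.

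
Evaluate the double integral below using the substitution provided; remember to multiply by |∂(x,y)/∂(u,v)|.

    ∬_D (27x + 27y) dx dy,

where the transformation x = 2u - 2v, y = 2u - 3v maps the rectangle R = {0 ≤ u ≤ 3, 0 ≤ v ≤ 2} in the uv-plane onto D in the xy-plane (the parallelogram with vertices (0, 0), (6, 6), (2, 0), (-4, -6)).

Compute the Jacobian determinant of (x, y) with respect to (u, v):

    ∂(x,y)/∂(u,v) = | 2  -2 | = (2)(-3) - (-2)(2) = -2.
                   | 2  -3 |

Its absolute value is |J| = 2 (the area scaling factor).

Substituting x = 2u - 2v, y = 2u - 3v into the integrand,

    27x + 27y → 108u - 135v,

so the integral becomes

    ∬_R (108u - 135v) · |J| du dv = ∫_0^3 ∫_0^2 (216u - 270v) dv du.

Inner (v): 432u - 540.
Outer (u): 324.

Therefore ∬_D (27x + 27y) dx dy = 324.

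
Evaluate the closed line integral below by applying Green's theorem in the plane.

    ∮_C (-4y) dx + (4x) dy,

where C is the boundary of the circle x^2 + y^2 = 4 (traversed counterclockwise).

Green's theorem converts the closed line integral into a double integral over the enclosed region D:

    ∮_C P dx + Q dy = ∬_D (∂Q/∂x - ∂P/∂y) dA.

Here P = -4y, Q = 4x, so

    ∂Q/∂x = 4,    ∂P/∂y = -4,
    ∂Q/∂x - ∂P/∂y = 8.

D is the region x^2 + y^2 ≤ 4. Evaluating the double integral:

In polar coordinates (x = r cos θ, y = r sin θ, dA = r dr dθ) the integrand becomes 8, so

    ∬_D (8) dA = ∫_0^{2π} ∫_0^{2} (8) · r dr dθ.

Inner (r from 0 to 2): 16.
Outer (θ from 0 to 2π): 32π.

Therefore ∮_C P dx + Q dy = 32π.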